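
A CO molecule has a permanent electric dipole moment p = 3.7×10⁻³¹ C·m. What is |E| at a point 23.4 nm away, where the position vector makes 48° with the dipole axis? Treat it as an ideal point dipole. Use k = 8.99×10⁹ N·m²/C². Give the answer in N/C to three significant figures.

At angle θ the dipole field magnitude is E = (kp/r³)·√(1 + 3cos²θ).
kp/r³ = (8.99×10⁹)(3.70×10⁻³¹) / (2.34×10⁻⁸)³ = 259.6 N/C.
√(1 + 3cos²48°) = √(1 + 3·0.4477) = √2.3432 ≈ 1.5308.
E ≈ 259.6 × 1.531 = 397.4 N/C.

E ≈ 397 N/C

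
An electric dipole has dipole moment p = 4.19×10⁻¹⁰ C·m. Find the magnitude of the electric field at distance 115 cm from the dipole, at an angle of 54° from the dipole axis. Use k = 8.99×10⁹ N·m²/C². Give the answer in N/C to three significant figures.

E ≈ 3.53 N/C

At angle θ the dipole field magnitude is E = (kp/r³)·√(1 + 3cos²θ).
kp/r³ = (8.99×10⁹)(4.19×10⁻¹⁰) / (1.15)³ = 2.477 N/C.
√(1 + 3cos²54°) = √(1 + 3·0.3455) = √2.0365 ≈ 1.4271.
E ≈ 2.477 × 1.427 = 3.534 N/C.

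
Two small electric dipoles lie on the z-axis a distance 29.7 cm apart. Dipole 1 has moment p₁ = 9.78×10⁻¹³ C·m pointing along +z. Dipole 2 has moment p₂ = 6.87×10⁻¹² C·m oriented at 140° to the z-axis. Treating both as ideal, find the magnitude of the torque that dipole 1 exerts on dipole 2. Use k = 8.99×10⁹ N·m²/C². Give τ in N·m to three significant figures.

The second dipole sits on the axis of the first, so the field there is axial: E₁ = 2kp₁/r³ along +z.
E₁ = 2(8.99×10⁹)(9.78×10⁻¹³)/(0.297)³ = 0.6712 N/C.
Torque on the second dipole: τ = p₂ E₁ sinθ.
τ = (6.87×10⁻¹²)(0.6712)·sin140° = 2.964×10⁻¹² N·m.

τ ≈ 2.96×10⁻¹² N·m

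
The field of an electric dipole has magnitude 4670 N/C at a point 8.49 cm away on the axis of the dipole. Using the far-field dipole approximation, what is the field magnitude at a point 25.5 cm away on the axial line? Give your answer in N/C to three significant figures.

E ≈ 172 N/C

Dipole fields scale as 1/r³ in the far field; the geometry is the same at both points.
E₂ = E₁ · (r₁/r₂)³ = 4670 · (8.49/25.5)³.
(r₁/r₂)³ = (0.3329)³ = 0.03691.
E₂ ≈ 172.4 N/C.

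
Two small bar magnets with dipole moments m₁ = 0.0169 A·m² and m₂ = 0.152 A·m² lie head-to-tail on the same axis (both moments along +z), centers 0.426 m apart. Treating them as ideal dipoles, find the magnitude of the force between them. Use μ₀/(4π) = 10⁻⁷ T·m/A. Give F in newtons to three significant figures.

On-axis B of dipole 1: B = (μ₀/4π)·2m₁/r³. Force on dipole 2: F = m₂·dB/dr.
dB/dr = −(μ₀/4π)·6m₁/r⁴, so |F| = (μ₀/4π)·6m₁m₂/r⁴.
F = 6(10⁻⁷)(0.0169)(0.152)/(0.426)⁴ = 4.680×10⁻⁸ N.

F ≈ 4.68×10⁻⁸ N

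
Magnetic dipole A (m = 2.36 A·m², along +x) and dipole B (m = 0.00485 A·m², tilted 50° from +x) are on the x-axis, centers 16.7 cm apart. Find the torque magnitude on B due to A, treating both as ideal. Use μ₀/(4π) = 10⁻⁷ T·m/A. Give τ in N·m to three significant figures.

Dipole B is on the axis of dipole A, so B₁ there is axial: B₁ = (μ₀/4π)·2m₁/r³ along +x.
B₁ = 2(10⁻⁷)(2.36)/(0.167)³ = 1.013×10⁻⁴ T.
τ = m₂ B₁ sinθ.
τ = (0.00485)(1.013×10⁻⁴)·sin50° = 3.765×10⁻⁷ N·m.

τ ≈ 3.77×10⁻⁷ N·m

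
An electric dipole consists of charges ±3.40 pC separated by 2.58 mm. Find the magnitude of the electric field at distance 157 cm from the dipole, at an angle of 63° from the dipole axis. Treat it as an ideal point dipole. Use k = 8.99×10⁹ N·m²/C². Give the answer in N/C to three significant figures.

Dipole moment p = qd = (3.40×10⁻¹² C)(0.00258 m) = 8.772×10⁻¹⁵ C·m.
At angle θ the dipole field magnitude is E = (kp/r³)·√(1 + 3cos²θ).
kp/r³ = (8.99×10⁹)(8.772×10⁻¹⁵) / (1.57)³ = 2.038×10⁻⁵ N/C.
√(1 + 3cos²63°) = √(1 + 3·0.2061) = √1.6183 ≈ 1.2721.
E ≈ 2.038×10⁻⁵ × 1.272 = 2.592×10⁻⁵ N/C.

E ≈ 2.59×10⁻⁵ N/C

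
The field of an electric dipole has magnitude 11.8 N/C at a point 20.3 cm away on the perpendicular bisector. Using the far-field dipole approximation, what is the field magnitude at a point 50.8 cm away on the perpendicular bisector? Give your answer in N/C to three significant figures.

E ≈ 0.753 N/C

Dipole fields scale as 1/r³ in the far field; the geometry is the same at both points.
E₂ = E₁ · (r₁/r₂)³ = 11.8 · (20.3/50.8)³.
(r₁/r₂)³ = (0.3996)³ = 0.06381.
E₂ ≈ 0.7530 N/C.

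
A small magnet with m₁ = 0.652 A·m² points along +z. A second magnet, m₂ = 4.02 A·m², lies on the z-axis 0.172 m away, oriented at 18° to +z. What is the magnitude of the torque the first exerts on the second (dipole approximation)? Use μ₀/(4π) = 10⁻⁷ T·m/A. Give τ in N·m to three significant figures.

Dipole B is on the axis of dipole A, so B₁ there is axial: B₁ = (μ₀/4π)·2m₁/r³ along +z.
B₁ = 2(10⁻⁷)(0.652)/(0.172)³ = 2.563×10⁻⁵ T.
τ = m₂ B₁ sinθ.
τ = (4.02)(2.563×10⁻⁵)·sin18° = 3.183×10⁻⁵ N·m.

τ ≈ 3.18×10⁻⁵ N·m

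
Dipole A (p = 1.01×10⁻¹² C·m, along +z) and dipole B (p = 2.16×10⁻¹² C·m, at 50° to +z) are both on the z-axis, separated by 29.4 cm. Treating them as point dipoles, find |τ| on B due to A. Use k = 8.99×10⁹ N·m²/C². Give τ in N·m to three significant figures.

τ ≈ 1.18×10⁻¹² N·m

The second dipole sits on the axis of the first, so the field there is axial: E₁ = 2kp₁/r³ along +z.
E₁ = 2(8.99×10⁹)(1.01×10⁻¹²)/(0.294)³ = 0.7146 N/C.
Torque on the second dipole: τ = p₂ E₁ sinθ.
τ = (2.16×10⁻¹²)(0.7146)·sin50° = 1.182×10⁻¹² N·m.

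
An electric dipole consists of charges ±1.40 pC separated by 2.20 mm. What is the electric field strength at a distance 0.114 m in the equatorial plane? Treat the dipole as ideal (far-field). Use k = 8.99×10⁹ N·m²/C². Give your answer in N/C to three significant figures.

E ≈ 0.0187 N/C

Dipole moment p = qd = (1.40×10⁻¹² C)(0.00220 m) = 3.08×10⁻¹⁵ C·m.
In the equatorial plane E = kp/r³.
E = (8.99×10⁹)(3.08×10⁻¹⁵) / (0.114)³ = 0.01869 N/C.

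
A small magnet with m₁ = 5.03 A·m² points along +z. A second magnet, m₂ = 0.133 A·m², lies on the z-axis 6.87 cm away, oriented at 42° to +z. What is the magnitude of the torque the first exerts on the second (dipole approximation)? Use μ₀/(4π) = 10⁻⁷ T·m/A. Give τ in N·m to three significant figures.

τ ≈ 2.76×10⁻⁴ N·m

Dipole B is on the axis of dipole A, so B₁ there is axial: B₁ = (μ₀/4π)·2m₁/r³ along +z.
B₁ = 2(10⁻⁷)(5.03)/(0.0687)³ = 0.003103 T.
τ = m₂ B₁ sinθ.
τ = (0.133)(0.003103)·sin42° = 2.761×10⁻⁴ N·m.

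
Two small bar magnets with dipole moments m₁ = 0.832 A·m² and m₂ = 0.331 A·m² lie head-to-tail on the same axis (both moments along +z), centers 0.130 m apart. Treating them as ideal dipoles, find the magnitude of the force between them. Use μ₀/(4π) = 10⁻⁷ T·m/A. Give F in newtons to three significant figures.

F ≈ 5.79×10⁻⁴ N

On-axis B of dipole 1: B = (μ₀/4π)·2m₁/r³. Force on dipole 2: F = m₂·dB/dr.
dB/dr = −(μ₀/4π)·6m₁/r⁴, so |F| = (μ₀/4π)·6m₁m₂/r⁴.
F = 6(10⁻⁷)(0.832)(0.331)/(0.130)⁴ = 5.785×10⁻⁴ N.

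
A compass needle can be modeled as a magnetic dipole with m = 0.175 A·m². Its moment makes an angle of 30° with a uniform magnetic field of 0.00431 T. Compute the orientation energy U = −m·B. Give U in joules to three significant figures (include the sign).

U ≈ -6.53×10⁻⁴ J

U = −m·B = −mB cosθ.
U = −(0.175)(0.00431)·cos30° = -6.532×10⁻⁴ J.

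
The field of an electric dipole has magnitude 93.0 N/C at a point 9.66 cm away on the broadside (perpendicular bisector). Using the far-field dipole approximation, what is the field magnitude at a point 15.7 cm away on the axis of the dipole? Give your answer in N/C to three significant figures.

Dipole fields scale as 1/r³ in the far field.
The axial field is twice the equatorial field at the same r, so the geometry factor is 2/1.
E₂ = E₁ · (2/1) · (r₁/r₂)³ = 93.0 · 2 · (9.66/15.7)³.
(r₁/r₂)³ = (0.6153)³ = 0.2329.
E₂ ≈ 43.33 N/C.

E ≈ 43.3 N/C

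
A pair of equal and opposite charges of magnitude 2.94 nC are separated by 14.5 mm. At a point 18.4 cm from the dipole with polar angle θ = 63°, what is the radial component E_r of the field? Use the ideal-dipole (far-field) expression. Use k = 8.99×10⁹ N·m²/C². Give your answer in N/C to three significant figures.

E_r ≈ 55.9 N/C

Dipole moment p = qd = (2.94×10⁻⁹ C)(0.0145 m) = 4.263×10⁻¹¹ C·m.
For a dipole, E_r = (2kp cosθ)/r³.
kp/r³ = (8.99×10⁹)(4.263×10⁻¹¹)/(0.184)³ = 61.52 N/C.
E_r = 2·61.52·cos63° = 55.86 N/C.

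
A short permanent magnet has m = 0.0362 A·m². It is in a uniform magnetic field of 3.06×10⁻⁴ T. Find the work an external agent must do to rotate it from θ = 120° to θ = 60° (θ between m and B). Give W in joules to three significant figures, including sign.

W_ext = ΔU = −mB cosθ₂ + mB cosθ₁ = mB(cosθ₁ − cosθ₂).
W = (0.0362)(3.06×10⁻⁴)·(cos120° − cos60°) = (1.108×10⁻⁵)·(-1.0000) = -1.108×10⁻⁵ J.

W ≈ -1.11×10⁻⁵ J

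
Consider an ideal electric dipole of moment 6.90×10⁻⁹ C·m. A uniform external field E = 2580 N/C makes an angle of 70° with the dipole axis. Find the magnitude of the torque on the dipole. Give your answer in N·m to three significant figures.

Torque on an electric dipole: τ = pE sinθ.
τ = (6.90×10⁻⁹)(2580)·sin70° = 1.673×10⁻⁵ N·m.

τ ≈ 1.67×10⁻⁵ N·m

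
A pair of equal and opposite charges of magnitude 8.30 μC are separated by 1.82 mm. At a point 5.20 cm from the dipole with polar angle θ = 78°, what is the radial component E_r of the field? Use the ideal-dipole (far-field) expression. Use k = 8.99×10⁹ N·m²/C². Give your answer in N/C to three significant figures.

Dipole moment p = qd = (8.30×10⁻⁶ C)(0.00182 m) = 1.511×10⁻⁸ C·m.
For a dipole, E_r = (2kp cosθ)/r³.
kp/r³ = (8.99×10⁹)(1.511×10⁻⁸)/(0.0520)³ = 9.661×10⁵ N/C.
E_r = 2·9.661×10⁵·cos78° = 4.017×10⁵ N/C.

E_r ≈ 4.02×10⁵ N/C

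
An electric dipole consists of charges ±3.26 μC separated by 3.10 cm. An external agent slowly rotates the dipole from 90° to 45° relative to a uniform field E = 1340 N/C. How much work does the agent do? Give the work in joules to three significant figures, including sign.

Dipole moment p = qd = (3.26×10⁻⁶ C)(0.0310 m) = 1.011×10⁻⁷ C·m.
W_ext = ΔU = U(θ₂) − U(θ₁) = −pE cosθ₂ − (−pE cosθ₁) = pE(cosθ₁ − cosθ₂).
W = (1.011×10⁻⁷)(1340)·(cos90° − cos45°) = (1.355×10⁻⁴)·(-0.7071) = -9.579×10⁻⁵ J.

W ≈ -9.58×10⁻⁵ J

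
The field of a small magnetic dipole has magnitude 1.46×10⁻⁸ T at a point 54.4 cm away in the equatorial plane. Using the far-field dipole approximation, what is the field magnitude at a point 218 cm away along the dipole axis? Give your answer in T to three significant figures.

B ≈ 4.54×10⁻¹⁰ T

Dipole fields scale as 1/r³ in the far field.
The axial field is twice the equatorial field at the same r, so the geometry factor is 2/1.
B₂ = B₁ · (2/1) · (r₁/r₂)³ = 1.46×10⁻⁸ · 2 · (54.4/218)³.
(r₁/r₂)³ = (0.2495)³ = 0.01554.
B₂ ≈ 4.537×10⁻¹⁰ T.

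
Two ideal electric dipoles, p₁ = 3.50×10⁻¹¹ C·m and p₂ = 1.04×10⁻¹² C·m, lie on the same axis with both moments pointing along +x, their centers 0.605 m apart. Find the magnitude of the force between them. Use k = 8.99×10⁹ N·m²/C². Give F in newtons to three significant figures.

On-axis field of dipole 1 at distance r: E = 2kp₁/r³. Force on dipole 2 is F = p₂·dE/dr (gradient along axis).
dE/dr = −6kp₁/r⁴, so |F| = 6kp₁p₂/r⁴ (attractive for aligned moments).
F = 6(8.99×10⁹)(3.50×10⁻¹¹)(1.04×10⁻¹²)/(0.605)⁴ = 1.466×10⁻¹¹ N.

F ≈ 1.47×10⁻¹¹ N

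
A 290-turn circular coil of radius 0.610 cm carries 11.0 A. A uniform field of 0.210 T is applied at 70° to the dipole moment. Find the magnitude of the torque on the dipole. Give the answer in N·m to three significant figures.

m = NIA = NIπa² = 290·(11.0)·π·(0.00610)² = 0.3729 A·m².
Torque on a magnetic dipole: τ = mB sinθ.
τ = (0.3729)(0.210)·sin70° = 0.07359 N·m.

τ ≈ 0.0736 N·m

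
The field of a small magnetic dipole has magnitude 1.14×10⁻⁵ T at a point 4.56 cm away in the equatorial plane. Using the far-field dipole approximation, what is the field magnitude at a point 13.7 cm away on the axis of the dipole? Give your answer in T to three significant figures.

B ≈ 8.41×10⁻⁷ T

Dipole fields scale as 1/r³ in the far field.
The axial field is twice the equatorial field at the same r, so the geometry factor is 2/1.
B₂ = B₁ · (2/1) · (r₁/r₂)³ = 1.14×10⁻⁵ · 2 · (4.56/13.7)³.
(r₁/r₂)³ = (0.3328)³ = 0.03688.
B₂ ≈ 8.408×10⁻⁷ T.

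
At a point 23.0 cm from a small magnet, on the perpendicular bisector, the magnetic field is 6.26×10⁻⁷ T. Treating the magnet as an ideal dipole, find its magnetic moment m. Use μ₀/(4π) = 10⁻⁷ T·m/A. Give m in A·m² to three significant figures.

m ≈ 0.0762 A·m²

In the equatorial plane B = (μ₀/4π)·m/r³, so m = Br³·4π/(μ₀).
m = (6.26×10⁻⁷)·(0.230)³ / (10⁻⁷) = 0.07617 A·m².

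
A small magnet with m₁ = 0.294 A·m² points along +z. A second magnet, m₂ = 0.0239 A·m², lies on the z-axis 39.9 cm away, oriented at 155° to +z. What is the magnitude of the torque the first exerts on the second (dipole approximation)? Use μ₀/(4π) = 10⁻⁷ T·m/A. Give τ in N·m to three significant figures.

τ ≈ 9.35×10⁻⁹ N·m

Dipole B is on the axis of dipole A, so B₁ there is axial: B₁ = (μ₀/4π)·2m₁/r³ along +z.
B₁ = 2(10⁻⁷)(0.294)/(0.399)³ = 9.257×10⁻⁷ T.
τ = m₂ B₁ sinθ.
τ = (0.0239)(9.257×10⁻⁷)·sin155° = 9.350×10⁻⁹ N·m.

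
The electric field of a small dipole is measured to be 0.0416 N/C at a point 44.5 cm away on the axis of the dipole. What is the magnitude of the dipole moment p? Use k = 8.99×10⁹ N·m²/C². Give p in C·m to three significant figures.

p ≈ 2.04×10⁻¹³ C·m

On axis E = 2kp/r³, so p = Er³/(2k).
p = (0.0416)·(0.445)³ / (2·8.99×10⁹) = 2.039×10⁻¹³ C·m.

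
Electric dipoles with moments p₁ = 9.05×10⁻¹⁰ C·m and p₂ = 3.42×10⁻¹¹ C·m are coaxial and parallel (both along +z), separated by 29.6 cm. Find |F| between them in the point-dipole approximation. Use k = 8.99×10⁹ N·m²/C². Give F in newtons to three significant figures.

F ≈ 2.17×10⁻⁷ N

On-axis field of dipole 1 at distance r: E = 2kp₁/r³. Force on dipole 2 is F = p₂·dE/dr (gradient along axis).
dE/dr = −6kp₁/r⁴, so |F| = 6kp₁p₂/r⁴ (attractive for aligned moments).
F = 6(8.99×10⁹)(9.05×10⁻¹⁰)(3.42×10⁻¹¹)/(0.296)⁴ = 2.175×10⁻⁷ N.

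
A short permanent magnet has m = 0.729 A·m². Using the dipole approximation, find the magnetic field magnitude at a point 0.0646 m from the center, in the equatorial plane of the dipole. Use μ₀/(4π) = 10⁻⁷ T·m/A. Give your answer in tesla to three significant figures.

In the equatorial plane B = (μ₀/4π)·m/r³ (half the axial value).
B = (10⁻⁷)·(0.729) / (0.0646)³ = 2.704×10⁻⁴ T.

B ≈ 2.70×10⁻⁴ T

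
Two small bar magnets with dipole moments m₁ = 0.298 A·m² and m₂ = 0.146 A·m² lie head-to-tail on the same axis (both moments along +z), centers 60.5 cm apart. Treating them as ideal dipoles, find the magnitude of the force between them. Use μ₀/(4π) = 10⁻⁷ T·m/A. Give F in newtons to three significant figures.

F ≈ 1.95×10⁻⁷ N

On-axis B of dipole 1: B = (μ₀/4π)·2m₁/r³. Force on dipole 2: F = m₂·dB/dr.
dB/dr = −(μ₀/4π)·6m₁/r⁴, so |F| = (μ₀/4π)·6m₁m₂/r⁴.
F = 6(10⁻⁷)(0.298)(0.146)/(0.605)⁴ = 1.948×10⁻⁷ N.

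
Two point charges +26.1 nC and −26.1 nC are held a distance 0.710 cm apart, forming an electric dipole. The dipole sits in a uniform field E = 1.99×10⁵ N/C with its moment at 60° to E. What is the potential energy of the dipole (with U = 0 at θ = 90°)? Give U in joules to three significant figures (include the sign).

U ≈ -1.84×10⁻⁵ J

Dipole moment p = qd = (2.61×10⁻⁸ C)(0.00710 m) = 1.853×10⁻¹⁰ C·m.
U = −p·E = −pE cosθ.
U = −(1.853×10⁻¹⁰)(1.99×10⁵)·cos60° = -1.844×10⁻⁵ J.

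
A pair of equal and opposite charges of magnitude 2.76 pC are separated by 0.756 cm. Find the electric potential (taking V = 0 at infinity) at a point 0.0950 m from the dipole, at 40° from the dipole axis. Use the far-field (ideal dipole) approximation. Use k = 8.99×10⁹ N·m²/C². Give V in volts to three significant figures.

Dipole moment p = qd = (2.76×10⁻¹² C)(0.00756 m) = 2.087×10⁻¹⁴ C·m.
The dipole potential is V = kp cosθ / r².
V = (8.99×10⁹)(2.087×10⁻¹⁴)·cos40° / (0.0950)² = 0.01593 V.

V ≈ 0.0159 V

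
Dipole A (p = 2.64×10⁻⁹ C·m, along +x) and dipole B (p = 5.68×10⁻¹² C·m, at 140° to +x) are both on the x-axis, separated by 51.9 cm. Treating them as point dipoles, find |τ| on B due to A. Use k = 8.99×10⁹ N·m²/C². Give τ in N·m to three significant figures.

τ ≈ 1.24×10⁻⁹ N·m

The second dipole sits on the axis of the first, so the field there is axial: E₁ = 2kp₁/r³ along +x.
E₁ = 2(8.99×10⁹)(2.64×10⁻⁹)/(0.519)³ = 339.5 N/C.
Torque on the second dipole: τ = p₂ E₁ sinθ.
τ = (5.68×10⁻¹²)(339.5)·sin140° = 1.240×10⁻⁹ N·m.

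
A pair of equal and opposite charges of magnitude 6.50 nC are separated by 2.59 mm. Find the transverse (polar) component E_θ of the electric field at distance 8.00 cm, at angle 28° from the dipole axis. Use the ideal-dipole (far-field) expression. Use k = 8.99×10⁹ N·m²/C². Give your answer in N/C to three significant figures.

E_θ ≈ 139 N/C

Dipole moment p = qd = (6.50×10⁻⁹ C)(0.00259 m) = 1.684×10⁻¹¹ C·m.
For a dipole, E_θ = (kp sinθ)/r³.
kp/r³ = (8.99×10⁹)(1.684×10⁻¹¹)/(0.0800)³ = 295.7 N/C.
E_θ = 295.7·sin28° = 138.8 N/C.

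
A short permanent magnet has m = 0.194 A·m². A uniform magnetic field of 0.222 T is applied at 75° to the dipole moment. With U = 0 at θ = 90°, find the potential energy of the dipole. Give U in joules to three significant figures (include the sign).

U = −m·B = −mB cosθ.
U = −(0.194)(0.222)·cos75° = -0.01115 J.

U ≈ -0.0111 J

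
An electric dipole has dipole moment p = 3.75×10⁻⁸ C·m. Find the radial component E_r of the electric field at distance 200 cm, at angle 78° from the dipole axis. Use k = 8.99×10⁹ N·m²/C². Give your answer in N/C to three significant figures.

E_r ≈ 17.5 N/C

For a dipole, E_r = (2kp cosθ)/r³.
kp/r³ = (8.99×10⁹)(3.75×10⁻⁸)/(2.00)³ = 42.14 N/C.
E_r = 2·42.14·cos78° = 17.52 N/C.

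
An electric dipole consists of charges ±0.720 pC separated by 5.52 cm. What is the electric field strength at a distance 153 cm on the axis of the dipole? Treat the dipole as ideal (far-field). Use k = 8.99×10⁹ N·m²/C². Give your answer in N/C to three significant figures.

Dipole moment p = qd = (7.20×10⁻¹³ C)(0.0552 m) = 3.974×10⁻¹⁴ C·m.
On the dipole axis E = 2kp/r³.
E = 2·(8.99×10⁹)(3.974×10⁻¹⁴) / (1.53)³ = 1.995×10⁻⁴ N/C.

E ≈ 2.00×10⁻⁴ N/C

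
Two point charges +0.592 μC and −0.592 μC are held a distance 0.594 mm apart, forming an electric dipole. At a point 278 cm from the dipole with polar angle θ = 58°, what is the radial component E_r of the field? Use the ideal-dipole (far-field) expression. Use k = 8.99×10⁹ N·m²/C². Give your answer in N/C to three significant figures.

Dipole moment p = qd = (5.92×10⁻⁷ C)(5.94×10⁻⁴ m) = 3.516×10⁻¹⁰ C·m.
For a dipole, E_r = (2kp cosθ)/r³.
kp/r³ = (8.99×10⁹)(3.516×10⁻¹⁰)/(2.78)³ = 0.1471 N/C.
E_r = 2·0.1471·cos58° = 0.1559 N/C.

E_r ≈ 0.156 N/C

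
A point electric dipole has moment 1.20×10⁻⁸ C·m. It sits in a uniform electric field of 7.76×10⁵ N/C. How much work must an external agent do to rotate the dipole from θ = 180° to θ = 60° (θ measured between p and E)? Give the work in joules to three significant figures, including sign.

W ≈ -0.0140 J

W_ext = ΔU = U(θ₂) − U(θ₁) = −pE cosθ₂ − (−pE cosθ₁) = pE(cosθ₁ − cosθ₂).
W = (1.20×10⁻⁸)(7.76×10⁵)·(cos180° − cos60°) = (0.009312)·(-1.5000) = -0.01397 J.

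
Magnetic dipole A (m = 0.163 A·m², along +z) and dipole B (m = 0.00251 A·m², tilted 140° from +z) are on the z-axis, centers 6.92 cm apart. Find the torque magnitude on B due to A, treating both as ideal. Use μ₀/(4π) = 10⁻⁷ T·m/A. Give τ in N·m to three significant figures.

τ ≈ 1.59×10⁻⁷ N·m

Dipole B is on the axis of dipole A, so B₁ there is axial: B₁ = (μ₀/4π)·2m₁/r³ along +z.
B₁ = 2(10⁻⁷)(0.163)/(0.0692)³ = 9.838×10⁻⁵ T.
τ = m₂ B₁ sinθ.
τ = (0.00251)(9.838×10⁻⁵)·sin140° = 1.587×10⁻⁷ N·m.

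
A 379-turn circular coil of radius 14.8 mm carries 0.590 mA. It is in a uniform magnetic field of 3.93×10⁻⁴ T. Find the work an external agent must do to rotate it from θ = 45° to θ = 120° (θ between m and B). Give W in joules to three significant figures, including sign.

W ≈ 7.30×10⁻⁸ J

m = NIA = NIπa² = 379·(5.90×10⁻⁴)·π·(0.0148)² = 1.539×10⁻⁴ A·m².
W_ext = ΔU = −mB cosθ₂ + mB cosθ₁ = mB(cosθ₁ − cosθ₂).
W = (1.539×10⁻⁴)(3.93×10⁻⁴)·(cos45° − cos120°) = (6.048×10⁻⁸)·(+1.2071) = 7.301×10⁻⁸ J.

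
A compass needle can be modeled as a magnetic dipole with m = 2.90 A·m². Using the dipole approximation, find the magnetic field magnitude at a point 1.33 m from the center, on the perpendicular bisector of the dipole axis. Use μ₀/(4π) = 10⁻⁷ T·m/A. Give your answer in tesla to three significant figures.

In the equatorial plane B = (μ₀/4π)·m/r³ (half the axial value).
B = (10⁻⁷)·(2.90) / (1.33)³ = 1.233×10⁻⁷ T.

B ≈ 1.23×10⁻⁷ T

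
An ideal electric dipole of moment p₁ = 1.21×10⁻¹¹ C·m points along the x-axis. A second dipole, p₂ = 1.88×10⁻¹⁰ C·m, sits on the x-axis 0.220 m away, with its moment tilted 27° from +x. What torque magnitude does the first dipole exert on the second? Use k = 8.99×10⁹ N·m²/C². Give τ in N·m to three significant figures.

τ ≈ 1.74×10⁻⁹ N·m

The second dipole sits on the axis of the first, so the field there is axial: E₁ = 2kp₁/r³ along +x.
E₁ = 2(8.99×10⁹)(1.21×10⁻¹¹)/(0.220)³ = 20.43 N/C.
Torque on the second dipole: τ = p₂ E₁ sinθ.
τ = (1.88×10⁻¹⁰)(20.43)·sin27° = 1.744×10⁻⁹ N·m.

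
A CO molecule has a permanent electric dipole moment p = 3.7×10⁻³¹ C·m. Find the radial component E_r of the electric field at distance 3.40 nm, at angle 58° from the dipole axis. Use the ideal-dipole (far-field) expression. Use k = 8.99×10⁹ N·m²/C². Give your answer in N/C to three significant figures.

For a dipole, E_r = (2kp cosθ)/r³.
kp/r³ = (8.99×10⁹)(3.70×10⁻³¹)/(3.40×10⁻⁹)³ = 8.463×10⁴ N/C.
E_r = 2·8.463×10⁴·cos58° = 8.969×10⁴ N/C.

E_r ≈ 8.97×10⁴ N/C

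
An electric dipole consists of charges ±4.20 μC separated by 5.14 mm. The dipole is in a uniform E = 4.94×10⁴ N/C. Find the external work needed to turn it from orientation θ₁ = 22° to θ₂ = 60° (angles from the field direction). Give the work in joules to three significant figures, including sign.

W ≈ 4.56×10⁻⁴ J

Dipole moment p = qd = (4.20×10⁻⁶ C)(0.00514 m) = 2.159×10⁻⁸ C·m.
W_ext = ΔU = U(θ₂) − U(θ₁) = −pE cosθ₂ − (−pE cosθ₁) = pE(cosθ₁ − cosθ₂).
W = (2.159×10⁻⁸)(4.94×10⁴)·(cos22° − cos60°) = (0.001067)·(+0.4272) = 4.556×10⁻⁴ J.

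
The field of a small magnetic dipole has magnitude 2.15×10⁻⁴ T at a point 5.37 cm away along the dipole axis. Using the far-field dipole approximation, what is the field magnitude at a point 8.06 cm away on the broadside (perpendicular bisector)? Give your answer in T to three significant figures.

B ≈ 3.18×10⁻⁵ T

Dipole fields scale as 1/r³ in the far field.
The axial field is twice the equatorial field at the same r, so the geometry factor is 1/2.
B₂ = B₁ · (1/2) · (r₁/r₂)³ = 2.15×10⁻⁴ · 0.5 · (5.37/8.06)³.
(r₁/r₂)³ = (0.6663)³ = 0.2957.
B₂ ≈ 3.179×10⁻⁵ T.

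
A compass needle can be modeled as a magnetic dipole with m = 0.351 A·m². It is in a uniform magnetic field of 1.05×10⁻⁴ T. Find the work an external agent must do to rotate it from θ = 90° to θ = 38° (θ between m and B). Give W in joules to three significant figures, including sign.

W_ext = ΔU = −mB cosθ₂ + mB cosθ₁ = mB(cosθ₁ − cosθ₂).
W = (0.351)(1.05×10⁻⁴)·(cos90° − cos38°) = (3.686×10⁻⁵)·(-0.7880) = -2.904×10⁻⁵ J.

W ≈ -2.90×10⁻⁵ J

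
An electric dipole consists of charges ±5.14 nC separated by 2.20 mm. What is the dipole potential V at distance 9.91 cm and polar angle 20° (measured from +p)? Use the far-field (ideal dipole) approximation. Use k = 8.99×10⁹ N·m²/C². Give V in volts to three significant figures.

V ≈ 9.73 V

Dipole moment p = qd = (5.14×10⁻⁹ C)(0.00220 m) = 1.131×10⁻¹¹ C·m.
The dipole potential is V = kp cosθ / r².
V = (8.99×10⁹)(1.131×10⁻¹¹)·cos20° / (0.0991)² = 9.729 V.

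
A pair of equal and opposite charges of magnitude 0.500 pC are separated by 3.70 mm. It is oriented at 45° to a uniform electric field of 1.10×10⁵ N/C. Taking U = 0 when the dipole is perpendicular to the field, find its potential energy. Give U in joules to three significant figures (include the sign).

U ≈ -1.44×10⁻¹⁰ J

Dipole moment p = qd = (5.00×10⁻¹³ C)(0.00370 m) = 1.85×10⁻¹⁵ C·m.
U = −p·E = −pE cosθ.
U = −(1.85×10⁻¹⁵)(1.10×10⁵)·cos45° = -1.439×10⁻¹⁰ J.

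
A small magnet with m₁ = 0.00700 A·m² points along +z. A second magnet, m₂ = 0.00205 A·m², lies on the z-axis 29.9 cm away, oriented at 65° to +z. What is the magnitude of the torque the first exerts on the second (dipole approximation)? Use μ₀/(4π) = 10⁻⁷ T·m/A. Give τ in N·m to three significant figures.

Dipole B is on the axis of dipole A, so B₁ there is axial: B₁ = (μ₀/4π)·2m₁/r³ along +z.
B₁ = 2(10⁻⁷)(0.00700)/(0.299)³ = 5.237×10⁻⁸ T.
τ = m₂ B₁ sinθ.
τ = (0.00205)(5.237×10⁻⁸)·sin65° = 9.731×10⁻¹¹ N·m.

τ ≈ 9.73×10⁻¹¹ N·m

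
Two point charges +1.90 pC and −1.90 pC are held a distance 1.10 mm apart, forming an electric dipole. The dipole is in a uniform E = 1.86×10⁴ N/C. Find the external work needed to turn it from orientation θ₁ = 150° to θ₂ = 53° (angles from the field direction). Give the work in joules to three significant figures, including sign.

W ≈ -5.71×10⁻¹¹ J

Dipole moment p = qd = (1.90×10⁻¹² C)(0.00110 m) = 2.09×10⁻¹⁵ C·m.
W_ext = ΔU = U(θ₂) − U(θ₁) = −pE cosθ₂ − (−pE cosθ₁) = pE(cosθ₁ − cosθ₂).
W = (2.09×10⁻¹⁵)(1.86×10⁴)·(cos150° − cos53°) = (3.887×10⁻¹¹)·(-1.4678) = -5.706×10⁻¹¹ J.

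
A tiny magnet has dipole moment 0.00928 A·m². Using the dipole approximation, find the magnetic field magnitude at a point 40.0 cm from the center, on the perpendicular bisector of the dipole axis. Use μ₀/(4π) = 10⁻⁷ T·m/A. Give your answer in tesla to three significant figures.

In the equatorial plane B = (μ₀/4π)·m/r³ (half the axial value).
B = (10⁻⁷)·(0.00928) / (0.400)³ = 1.450×10⁻⁸ T.

B ≈ 1.45×10⁻⁸ T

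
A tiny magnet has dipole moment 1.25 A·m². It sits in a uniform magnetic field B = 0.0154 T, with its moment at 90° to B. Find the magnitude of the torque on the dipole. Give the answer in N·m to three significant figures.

Torque on a magnetic dipole: τ = mB sinθ.
τ = (1.25)(0.0154)·sin90° = 0.01925 N·m.

τ ≈ 0.0192 N·m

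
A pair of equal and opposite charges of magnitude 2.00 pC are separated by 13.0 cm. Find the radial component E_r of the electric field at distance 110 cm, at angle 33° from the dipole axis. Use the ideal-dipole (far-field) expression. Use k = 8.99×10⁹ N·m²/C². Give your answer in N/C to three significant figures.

E_r ≈ 0.00295 N/C

Dipole moment p = qd = (2.00×10⁻¹² C)(0.130 m) = 2.60×10⁻¹³ C·m.
For a dipole, E_r = (2kp cosθ)/r³.
kp/r³ = (8.99×10⁹)(2.60×10⁻¹³)/(1.10)³ = 0.001756 N/C.
E_r = 2·0.001756·cos33° = 0.002946 N/C.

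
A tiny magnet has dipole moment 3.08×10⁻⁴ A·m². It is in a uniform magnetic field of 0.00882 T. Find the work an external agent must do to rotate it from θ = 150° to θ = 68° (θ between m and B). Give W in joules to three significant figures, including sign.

W ≈ -3.37×10⁻⁶ J

W_ext = ΔU = −mB cosθ₂ + mB cosθ₁ = mB(cosθ₁ − cosθ₂).
W = (3.08×10⁻⁴)(0.00882)·(cos150° − cos68°) = (2.717×10⁻⁶)·(-1.2406) = -3.370×10⁻⁶ J.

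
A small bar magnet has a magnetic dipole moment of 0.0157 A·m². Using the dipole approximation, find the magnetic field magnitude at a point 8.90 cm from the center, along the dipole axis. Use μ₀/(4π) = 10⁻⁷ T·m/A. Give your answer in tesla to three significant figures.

B ≈ 4.45×10⁻⁶ T

On axis B = (μ₀/4π)·2m/r³.
B = 2·(10⁻⁷)·(0.0157) / (0.0890)³ = 4.454×10⁻⁶ T.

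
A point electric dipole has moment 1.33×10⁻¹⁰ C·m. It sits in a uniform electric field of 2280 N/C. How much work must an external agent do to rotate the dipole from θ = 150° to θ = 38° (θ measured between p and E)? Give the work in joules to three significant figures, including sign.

W ≈ -5.02×10⁻⁷ J

W_ext = ΔU = U(θ₂) − U(θ₁) = −pE cosθ₂ − (−pE cosθ₁) = pE(cosθ₁ − cosθ₂).
W = (1.33×10⁻¹⁰)(2280)·(cos150° − cos38°) = (3.032×10⁻⁷)·(-1.6540) = -5.016×10⁻⁷ J.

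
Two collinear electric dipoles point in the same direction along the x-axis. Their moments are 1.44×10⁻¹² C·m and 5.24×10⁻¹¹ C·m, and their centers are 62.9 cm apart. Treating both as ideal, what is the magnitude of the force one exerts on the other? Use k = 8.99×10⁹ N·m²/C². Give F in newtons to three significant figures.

On-axis field of dipole 1 at distance r: E = 2kp₁/r³. Force on dipole 2 is F = p₂·dE/dr (gradient along axis).
dE/dr = −6kp₁/r⁴, so |F| = 6kp₁p₂/r⁴ (attractive for aligned moments).
F = 6(8.99×10⁹)(1.44×10⁻¹²)(5.24×10⁻¹¹)/(0.629)⁴ = 2.600×10⁻¹¹ N.

F ≈ 2.60×10⁻¹¹ N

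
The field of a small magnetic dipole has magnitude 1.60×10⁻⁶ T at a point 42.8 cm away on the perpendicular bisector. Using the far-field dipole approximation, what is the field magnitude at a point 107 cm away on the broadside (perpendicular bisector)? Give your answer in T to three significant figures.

Dipole fields scale as 1/r³ in the far field; the geometry is the same at both points.
B₂ = B₁ · (r₁/r₂)³ = 1.60×10⁻⁶ · (42.8/107)³.
(r₁/r₂)³ = (0.4)³ = 0.064.
B₂ ≈ 1.024×10⁻⁷ T.

B ≈ 1.02×10⁻⁷ T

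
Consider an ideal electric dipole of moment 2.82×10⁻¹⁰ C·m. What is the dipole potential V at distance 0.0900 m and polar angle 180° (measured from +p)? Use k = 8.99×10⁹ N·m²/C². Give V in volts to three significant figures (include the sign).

The dipole potential is V = kp cosθ / r².
V = (8.99×10⁹)(2.82×10⁻¹⁰)·cos180° / (0.0900)² = -313.0 V.

V ≈ -313 V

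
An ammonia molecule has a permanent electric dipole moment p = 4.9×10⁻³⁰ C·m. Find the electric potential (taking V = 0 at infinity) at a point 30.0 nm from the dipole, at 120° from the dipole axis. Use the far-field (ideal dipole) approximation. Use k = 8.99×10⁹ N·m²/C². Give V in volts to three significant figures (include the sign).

The dipole potential is V = kp cosθ / r².
V = (8.99×10⁹)(4.90×10⁻³⁰)·cos120° / (3.00×10⁻⁸)² = -2.447×10⁻⁵ V.

V ≈ -2.45×10⁻⁵ V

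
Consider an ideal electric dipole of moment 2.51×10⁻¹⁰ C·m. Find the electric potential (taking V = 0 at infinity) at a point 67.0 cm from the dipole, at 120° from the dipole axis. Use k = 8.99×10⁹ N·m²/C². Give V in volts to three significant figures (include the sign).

The dipole potential is V = kp cosθ / r².
V = (8.99×10⁹)(2.51×10⁻¹⁰)·cos120° / (0.670)² = -2.513 V.

V ≈ -2.51 V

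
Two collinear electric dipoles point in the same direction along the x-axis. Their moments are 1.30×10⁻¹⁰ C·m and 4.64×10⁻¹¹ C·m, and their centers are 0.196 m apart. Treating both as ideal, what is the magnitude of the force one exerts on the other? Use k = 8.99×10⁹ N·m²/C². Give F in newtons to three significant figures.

On-axis field of dipole 1 at distance r: E = 2kp₁/r³. Force on dipole 2 is F = p₂·dE/dr (gradient along axis).
dE/dr = −6kp₁/r⁴, so |F| = 6kp₁p₂/r⁴ (attractive for aligned moments).
F = 6(8.99×10⁹)(1.30×10⁻¹⁰)(4.64×10⁻¹¹)/(0.196)⁴ = 2.205×10⁻⁷ N.

F ≈ 2.20×10⁻⁷ N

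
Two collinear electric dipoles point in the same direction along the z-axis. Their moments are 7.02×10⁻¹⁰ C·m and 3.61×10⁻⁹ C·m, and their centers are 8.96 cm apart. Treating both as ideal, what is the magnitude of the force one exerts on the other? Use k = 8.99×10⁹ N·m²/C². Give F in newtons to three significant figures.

On-axis field of dipole 1 at distance r: E = 2kp₁/r³. Force on dipole 2 is F = p₂·dE/dr (gradient along axis).
dE/dr = −6kp₁/r⁴, so |F| = 6kp₁p₂/r⁴ (attractive for aligned moments).
F = 6(8.99×10⁹)(7.02×10⁻¹⁰)(3.61×10⁻⁹)/(0.0896)⁴ = 0.002121 N.

F ≈ 0.00212 N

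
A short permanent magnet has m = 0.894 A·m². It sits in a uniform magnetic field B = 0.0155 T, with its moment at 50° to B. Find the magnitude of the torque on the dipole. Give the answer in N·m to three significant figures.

Torque on a magnetic dipole: τ = mB sinθ.
τ = (0.894)(0.0155)·sin50° = 0.01062 N·m.

τ ≈ 0.0106 N·m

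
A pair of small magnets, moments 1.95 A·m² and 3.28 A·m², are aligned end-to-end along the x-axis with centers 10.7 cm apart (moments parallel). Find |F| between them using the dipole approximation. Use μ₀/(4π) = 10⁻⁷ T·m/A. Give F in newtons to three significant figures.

F ≈ 0.0293 N

On-axis B of dipole 1: B = (μ₀/4π)·2m₁/r³. Force on dipole 2: F = m₂·dB/dr.
dB/dr = −(μ₀/4π)·6m₁/r⁴, so |F| = (μ₀/4π)·6m₁m₂/r⁴.
F = 6(10⁻⁷)(1.95)(3.28)/(0.107)⁴ = 0.02928 N.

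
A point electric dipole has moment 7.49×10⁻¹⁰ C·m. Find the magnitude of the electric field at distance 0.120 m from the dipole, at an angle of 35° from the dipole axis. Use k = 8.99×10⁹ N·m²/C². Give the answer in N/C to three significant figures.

E ≈ 6760 N/C

At angle θ the dipole field magnitude is E = (kp/r³)·√(1 + 3cos²θ).
kp/r³ = (8.99×10⁹)(7.49×10⁻¹⁰) / (0.120)³ = 3897 N/C.
√(1 + 3cos²35°) = √(1 + 3·0.6710) = √3.0130 ≈ 1.7358.
E ≈ 3897 × 1.736 = 6764 N/C.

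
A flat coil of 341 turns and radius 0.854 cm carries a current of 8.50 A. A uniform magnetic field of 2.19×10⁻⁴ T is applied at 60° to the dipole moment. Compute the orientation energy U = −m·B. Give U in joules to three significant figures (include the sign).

U ≈ -7.27×10⁻⁵ J

m = NIA = NIπa² = 341·(8.50)·π·(0.00854)² = 0.6641 A·m².
U = −m·B = −mB cosθ.
U = −(0.6641)(2.19×10⁻⁴)·cos60° = -7.272×10⁻⁵ J.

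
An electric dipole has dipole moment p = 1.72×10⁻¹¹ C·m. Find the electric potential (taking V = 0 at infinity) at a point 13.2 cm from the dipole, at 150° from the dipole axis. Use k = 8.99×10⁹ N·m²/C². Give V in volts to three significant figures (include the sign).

V ≈ -7.69 V

The dipole potential is V = kp cosθ / r².
V = (8.99×10⁹)(1.72×10⁻¹¹)·cos150° / (0.132)² = -7.685 V.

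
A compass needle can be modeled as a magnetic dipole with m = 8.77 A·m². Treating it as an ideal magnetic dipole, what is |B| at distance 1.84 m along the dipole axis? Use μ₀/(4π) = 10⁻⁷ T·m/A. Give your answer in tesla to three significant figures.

B ≈ 2.82×10⁻⁷ T

On axis B = (μ₀/4π)·2m/r³.
B = 2·(10⁻⁷)·(8.77) / (1.84)³ = 2.816×10⁻⁷ T.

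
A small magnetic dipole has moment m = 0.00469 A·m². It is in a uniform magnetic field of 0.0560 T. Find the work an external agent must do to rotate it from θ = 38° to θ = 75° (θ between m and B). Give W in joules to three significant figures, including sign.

W ≈ 1.39×10⁻⁴ J

W_ext = ΔU = −mB cosθ₂ + mB cosθ₁ = mB(cosθ₁ − cosθ₂).
W = (0.00469)(0.0560)·(cos38° − cos75°) = (2.626×10⁻⁴)·(+0.5292) = 1.390×10⁻⁴ J.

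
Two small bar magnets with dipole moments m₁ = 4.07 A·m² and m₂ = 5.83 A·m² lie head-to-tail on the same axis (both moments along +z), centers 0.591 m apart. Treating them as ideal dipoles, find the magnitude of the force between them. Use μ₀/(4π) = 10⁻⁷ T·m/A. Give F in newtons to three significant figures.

F ≈ 1.17×10⁻⁴ N

On-axis B of dipole 1: B = (μ₀/4π)·2m₁/r³. Force on dipole 2: F = m₂·dB/dr.
dB/dr = −(μ₀/4π)·6m₁/r⁴, so |F| = (μ₀/4π)·6m₁m₂/r⁴.
F = 6(10⁻⁷)(4.07)(5.83)/(0.591)⁴ = 1.167×10⁻⁴ N.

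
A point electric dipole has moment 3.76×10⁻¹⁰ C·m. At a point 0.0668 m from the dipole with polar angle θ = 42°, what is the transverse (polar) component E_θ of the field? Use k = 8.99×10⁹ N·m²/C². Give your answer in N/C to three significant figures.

For a dipole, E_θ = (kp sinθ)/r³.
kp/r³ = (8.99×10⁹)(3.76×10⁻¹⁰)/(0.0668)³ = 1.134×10⁴ N/C.
E_θ = 1.134×10⁴·sin42° = 7588 N/C.

E_θ ≈ 7590 N/C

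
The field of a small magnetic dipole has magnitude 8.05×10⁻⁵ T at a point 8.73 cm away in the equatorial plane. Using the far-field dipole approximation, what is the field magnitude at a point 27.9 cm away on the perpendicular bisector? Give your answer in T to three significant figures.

B ≈ 2.47×10⁻⁶ T

Dipole fields scale as 1/r³ in the far field; the geometry is the same at both points.
B₂ = B₁ · (r₁/r₂)³ = 8.05×10⁻⁵ · (8.73/27.9)³.
(r₁/r₂)³ = (0.3129)³ = 0.03064.
B₂ ≈ 2.466×10⁻⁶ T.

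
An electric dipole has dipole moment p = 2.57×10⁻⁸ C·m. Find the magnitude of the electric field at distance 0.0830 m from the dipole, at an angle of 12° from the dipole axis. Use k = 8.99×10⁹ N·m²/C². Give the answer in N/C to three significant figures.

E ≈ 7.95×10⁵ N/C

At angle θ the dipole field magnitude is E = (kp/r³)·√(1 + 3cos²θ).
kp/r³ = (8.99×10⁹)(2.57×10⁻⁸) / (0.0830)³ = 4.041×10⁵ N/C.
√(1 + 3cos²12°) = √(1 + 3·0.9568) = √3.8703 ≈ 1.9673.
E ≈ 4.041×10⁵ × 1.967 = 7.949×10⁵ N/C.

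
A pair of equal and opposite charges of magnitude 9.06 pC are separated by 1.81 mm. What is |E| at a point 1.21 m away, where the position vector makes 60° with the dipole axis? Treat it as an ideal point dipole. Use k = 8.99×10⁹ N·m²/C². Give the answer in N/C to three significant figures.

E ≈ 1.10×10⁻⁴ N/C

Dipole moment p = qd = (9.06×10⁻¹² C)(0.00181 m) = 1.64×10⁻¹⁴ C·m.
At angle θ the dipole field magnitude is E = (kp/r³)·√(1 + 3cos²θ).
kp/r³ = (8.99×10⁹)(1.64×10⁻¹⁴) / (1.21)³ = 8.322×10⁻⁵ N/C.
√(1 + 3cos²60°) = √(1 + 3·0.2500) = √1.7500 ≈ 1.3229.
E ≈ 8.322×10⁻⁵ × 1.323 = 1.101×10⁻⁴ N/C.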